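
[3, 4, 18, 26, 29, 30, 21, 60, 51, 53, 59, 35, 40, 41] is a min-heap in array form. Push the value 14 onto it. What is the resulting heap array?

append 14 at index 14 → [3, 4, 18, 26, 29, 30, 21, 60, 51, 53, 59, 35, 40, 41, 14]
14 < parent 21 at index 6, swap → [3, 4, 18, 26, 29, 30, 14, 60, 51, 53, 59, 35, 40, 41, 21]
14 < parent 18 at index 2, swap → [3, 4, 14, 26, 29, 30, 18, 60, 51, 53, 59, 35, 40, 41, 21]

[3, 4, 14, 26, 29, 30, 18, 60, 51, 53, 59, 35, 40, 41, 21]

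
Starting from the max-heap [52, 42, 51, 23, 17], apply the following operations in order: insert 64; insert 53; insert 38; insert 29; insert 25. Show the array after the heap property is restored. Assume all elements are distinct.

insert 64:
  append 64 at index 5 → [52, 42, 51, 23, 17, 64]
  64 > parent 51 at index 2, swap → [52, 42, 64, 23, 17, 51]
  64 > parent 52 at index 0, swap → [64, 42, 52, 23, 17, 51]
insert 53:
  append 53 at index 6 → [64, 42, 52, 23, 17, 51, 53]
  53 > parent 52 at index 2, swap → [64, 42, 53, 23, 17, 51, 52]
insert 38:
  append 38 at index 7 → [64, 42, 53, 23, 17, 51, 52, 38]
  38 > parent 23 at index 3, swap → [64, 42, 53, 38, 17, 51, 52, 23]
insert 29:
  append 29 at index 8 → [64, 42, 53, 38, 17, 51, 52, 23, 29] (no swap needed)
insert 25:
  append 25 at index 9 → [64, 42, 53, 38, 17, 51, 52, 23, 29, 25]
  25 > parent 17 at index 4, swap → [64, 42, 53, 38, 25, 51, 52, 23, 29, 17]

[64, 42, 53, 38, 25, 51, 52, 23, 29, 17]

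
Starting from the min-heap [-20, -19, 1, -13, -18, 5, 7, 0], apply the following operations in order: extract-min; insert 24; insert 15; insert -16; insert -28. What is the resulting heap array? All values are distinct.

[-28, -19, 1, -13, -18, 5, 7, 24, 15, 0, -16]

extract-min → returns -20:
  remove root -20; move last element 0 to root → [0, -19, 1, -13, -18, 5, 7]
  0 vs smaller child -19 at index 1, swap → [-19, 0, 1, -13, -18, 5, 7]
  0 vs smaller child -18 at index 4, swap → [-19, -18, 1, -13, 0, 5, 7]
insert 24:
  append 24 at index 7 → [-19, -18, 1, -13, 0, 5, 7, 24] (no swap needed)
insert 15:
  append 15 at index 8 → [-19, -18, 1, -13, 0, 5, 7, 24, 15] (no swap needed)
insert -16:
  append -16 at index 9 → [-19, -18, 1, -13, 0, 5, 7, 24, 15, -16]
  -16 < parent 0 at index 4, swap → [-19, -18, 1, -13, -16, 5, 7, 24, 15, 0]
insert -28:
  append -28 at index 10 → [-19, -18, 1, -13, -16, 5, 7, 24, 15, 0, -28]
  -28 < parent -16 at index 4, swap → [-19, -18, 1, -13, -28, 5, 7, 24, 15, 0, -16]
  -28 < parent -18 at index 1, swap → [-19, -28, 1, -13, -18, 5, 7, 24, 15, 0, -16]
  -28 < parent -19 at index 0, swap → [-28, -19, 1, -13, -18, 5, 7, 24, 15, 0, -16]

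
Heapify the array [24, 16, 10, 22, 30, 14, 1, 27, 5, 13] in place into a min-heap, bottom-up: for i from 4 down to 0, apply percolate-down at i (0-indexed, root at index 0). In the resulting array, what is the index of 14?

5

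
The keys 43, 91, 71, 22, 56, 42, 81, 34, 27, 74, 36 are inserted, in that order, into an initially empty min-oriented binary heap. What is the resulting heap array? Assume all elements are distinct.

Insert 43:
  append 43 at index 0 → [43] (no swap needed)
Insert 91:
  append 91 at index 1 → [43, 91] (no swap needed)
Insert 71:
  append 71 at index 2 → [43, 91, 71] (no swap needed)
Insert 22:
  append 22 at index 3 → [43, 91, 71, 22]
  22 < parent 91 at index 1, swap → [43, 22, 71, 91]
  22 < parent 43 at index 0, swap → [22, 43, 71, 91]
Insert 56:
  append 56 at index 4 → [22, 43, 71, 91, 56] (no swap needed)
Insert 42:
  append 42 at index 5 → [22, 43, 71, 91, 56, 42]
  42 < parent 71 at index 2, swap → [22, 43, 42, 91, 56, 71]
Insert 81:
  append 81 at index 6 → [22, 43, 42, 91, 56, 71, 81] (no swap needed)
Insert 34:
  append 34 at index 7 → [22, 43, 42, 91, 56, 71, 81, 34]
  34 < parent 91 at index 3, swap → [22, 43, 42, 34, 56, 71, 81, 91]
  34 < parent 43 at index 1, swap → [22, 34, 42, 43, 56, 71, 81, 91]
Insert 27:
  append 27 at index 8 → [22, 34, 42, 43, 56, 71, 81, 91, 27]
  27 < parent 43 at index 3, swap → [22, 34, 42, 27, 56, 71, 81, 91, 43]
  27 < parent 34 at index 1, swap → [22, 27, 42, 34, 56, 71, 81, 91, 43]
Insert 74:
  append 74 at index 9 → [22, 27, 42, 34, 56, 71, 81, 91, 43, 74] (no swap needed)
Insert 36:
  append 36 at index 10 → [22, 27, 42, 34, 56, 71, 81, 91, 43, 74, 36]
  36 < parent 56 at index 4, swap → [22, 27, 42, 34, 36, 71, 81, 91, 43, 74, 56]

[22, 27, 42, 34, 36, 71, 81, 91, 43, 74, 56]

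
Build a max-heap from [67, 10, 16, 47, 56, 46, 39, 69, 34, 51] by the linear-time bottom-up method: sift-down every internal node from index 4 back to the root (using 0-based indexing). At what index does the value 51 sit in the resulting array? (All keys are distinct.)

sift down from index 4: already satisfies heap property
sift down from index 3:
  47 vs larger child 69 at index 7, swap → [67, 10, 16, 69, 56, 46, 39, 47, 34, 51]
sift down from index 2:
  16 vs larger child 46 at index 5, swap → [67, 10, 46, 69, 56, 16, 39, 47, 34, 51]
sift down from index 1:
  10 vs larger child 69 at index 3, swap → [67, 69, 46, 10, 56, 16, 39, 47, 34, 51]
  10 vs larger child 47 at index 7, swap → [67, 69, 46, 47, 56, 16, 39, 10, 34, 51]
sift down from index 0:
  67 vs larger child 69 at index 1, swap → [69, 67, 46, 47, 56, 16, 39, 10, 34, 51]
resulting array: [69, 67, 46, 47, 56, 16, 39, 10, 34, 51]

9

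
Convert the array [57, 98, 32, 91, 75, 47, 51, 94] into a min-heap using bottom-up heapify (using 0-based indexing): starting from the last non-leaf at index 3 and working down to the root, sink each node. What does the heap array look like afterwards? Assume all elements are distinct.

sift down from index 3: already satisfies heap property
sift down from index 2: already satisfies heap property
sift down from index 1:
  98 vs smaller child 75 at index 4, swap → [57, 75, 32, 91, 98, 47, 51, 94]
sift down from index 0:
  57 vs smaller child 32 at index 2, swap → [32, 75, 57, 91, 98, 47, 51, 94]
  57 vs smaller child 47 at index 5, swap → [32, 75, 47, 91, 98, 57, 51, 94]

[32, 75, 47, 91, 98, 57, 51, 94]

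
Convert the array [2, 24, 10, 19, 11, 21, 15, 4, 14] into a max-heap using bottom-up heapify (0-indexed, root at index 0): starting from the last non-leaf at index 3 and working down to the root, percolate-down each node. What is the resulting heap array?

sift down from index 3: already satisfies heap property
sift down from index 2:
  10 vs larger child 21 at index 5, swap → [2, 24, 21, 19, 11, 10, 15, 4, 14]
sift down from index 1: already satisfies heap property
sift down from index 0:
  2 vs larger child 24 at index 1, swap → [24, 2, 21, 19, 11, 10, 15, 4, 14]
  2 vs larger child 19 at index 3, swap → [24, 19, 21, 2, 11, 10, 15, 4, 14]
  2 vs larger child 14 at index 8, swap → [24, 19, 21, 14, 11, 10, 15, 4, 2]

[24, 19, 21, 14, 11, 10, 15, 4, 2]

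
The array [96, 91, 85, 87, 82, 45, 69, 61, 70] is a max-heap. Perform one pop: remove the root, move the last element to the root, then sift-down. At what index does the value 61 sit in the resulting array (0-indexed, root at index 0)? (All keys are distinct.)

7

remove root 96; move last element 70 to root → [70, 91, 85, 87, 82, 45, 69, 61]
70 vs larger child 91 at index 1, swap → [91, 70, 85, 87, 82, 45, 69, 61]
70 vs larger child 87 at index 3, swap → [91, 87, 85, 70, 82, 45, 69, 61]
resulting array: [91, 87, 85, 70, 82, 45, 69, 61]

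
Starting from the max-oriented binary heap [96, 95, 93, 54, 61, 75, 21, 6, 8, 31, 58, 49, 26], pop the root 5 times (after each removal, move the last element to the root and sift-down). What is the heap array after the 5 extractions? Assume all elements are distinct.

[58, 54, 49, 8, 31, 26, 21, 6]

extract-max #1 returns 96:
  remove root 96; move last element 26 to root → [26, 95, 93, 54, 61, 75, 21, 6, 8, 31, 58, 49]
  26 vs larger child 95 at index 1, swap → [95, 26, 93, 54, 61, 75, 21, 6, 8, 31, 58, 49]
  26 vs larger child 61 at index 4, swap → [95, 61, 93, 54, 26, 75, 21, 6, 8, 31, 58, 49]
  26 vs larger child 58 at index 10, swap → [95, 61, 93, 54, 58, 75, 21, 6, 8, 31, 26, 49]
extract-max #2 returns 95:
  remove root 95; move last element 49 to root → [49, 61, 93, 54, 58, 75, 21, 6, 8, 31, 26]
  49 vs larger child 93 at index 2, swap → [93, 61, 49, 54, 58, 75, 21, 6, 8, 31, 26]
  49 vs larger child 75 at index 5, swap → [93, 61, 75, 54, 58, 49, 21, 6, 8, 31, 26]
extract-max #3 returns 93:
  remove root 93; move last element 26 to root → [26, 61, 75, 54, 58, 49, 21, 6, 8, 31]
  26 vs larger child 75 at index 2, swap → [75, 61, 26, 54, 58, 49, 21, 6, 8, 31]
  26 vs larger child 49 at index 5, swap → [75, 61, 49, 54, 58, 26, 21, 6, 8, 31]
extract-max #4 returns 75:
  remove root 75; move last element 31 to root → [31, 61, 49, 54, 58, 26, 21, 6, 8]
  31 vs larger child 61 at index 1, swap → [61, 31, 49, 54, 58, 26, 21, 6, 8]
  31 vs larger child 58 at index 4, swap → [61, 58, 49, 54, 31, 26, 21, 6, 8]
extract-max #5 returns 61:
  remove root 61; move last element 8 to root → [8, 58, 49, 54, 31, 26, 21, 6]
  8 vs larger child 58 at index 1, swap → [58, 8, 49, 54, 31, 26, 21, 6]
  8 vs larger child 54 at index 3, swap → [58, 54, 49, 8, 31, 26, 21, 6]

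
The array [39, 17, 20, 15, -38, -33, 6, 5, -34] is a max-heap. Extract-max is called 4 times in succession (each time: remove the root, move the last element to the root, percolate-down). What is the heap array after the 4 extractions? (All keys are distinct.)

[6, 5, -33, -34, -38]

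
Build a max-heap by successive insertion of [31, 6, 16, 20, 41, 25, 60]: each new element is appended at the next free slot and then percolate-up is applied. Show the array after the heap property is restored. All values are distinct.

[60, 31, 41, 6, 20, 16, 25]

Insert 31:
  append 31 at index 0 → [31] (no swap needed)
Insert 6:
  append 6 at index 1 → [31, 6] (no swap needed)
Insert 16:
  append 16 at index 2 → [31, 6, 16] (no swap needed)
Insert 20:
  append 20 at index 3 → [31, 6, 16, 20]
  20 > parent 6 at index 1, swap → [31, 20, 16, 6]
Insert 41:
  append 41 at index 4 → [31, 20, 16, 6, 41]
  41 > parent 20 at index 1, swap → [31, 41, 16, 6, 20]
  41 > parent 31 at index 0, swap → [41, 31, 16, 6, 20]
Insert 25:
  append 25 at index 5 → [41, 31, 16, 6, 20, 25]
  25 > parent 16 at index 2, swap → [41, 31, 25, 6, 20, 16]
Insert 60:
  append 60 at index 6 → [41, 31, 25, 6, 20, 16, 60]
  60 > parent 25 at index 2, swap → [41, 31, 60, 6, 20, 16, 25]
  60 > parent 41 at index 0, swap → [60, 31, 41, 6, 20, 16, 25]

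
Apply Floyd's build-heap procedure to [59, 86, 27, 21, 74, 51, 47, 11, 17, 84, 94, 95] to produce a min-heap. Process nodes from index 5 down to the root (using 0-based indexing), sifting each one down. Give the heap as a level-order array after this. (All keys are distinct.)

[11, 17, 27, 21, 74, 51, 47, 59, 86, 84, 94, 95]

sift down from index 5: already satisfies heap property
sift down from index 4: already satisfies heap property
sift down from index 3:
  21 vs smaller child 11 at index 7, swap → [59, 86, 27, 11, 74, 51, 47, 21, 17, 84, 94, 95]
sift down from index 2: already satisfies heap property
sift down from index 1:
  86 vs smaller child 11 at index 3, swap → [59, 11, 27, 86, 74, 51, 47, 21, 17, 84, 94, 95]
  86 vs smaller child 17 at index 8, swap → [59, 11, 27, 17, 74, 51, 47, 21, 86, 84, 94, 95]
sift down from index 0:
  59 vs smaller child 11 at index 1, swap → [11, 59, 27, 17, 74, 51, 47, 21, 86, 84, 94, 95]
  59 vs smaller child 17 at index 3, swap → [11, 17, 27, 59, 74, 51, 47, 21, 86, 84, 94, 95]
  59 vs smaller child 21 at index 7, swap → [11, 17, 27, 21, 74, 51, 47, 59, 86, 84, 94, 95]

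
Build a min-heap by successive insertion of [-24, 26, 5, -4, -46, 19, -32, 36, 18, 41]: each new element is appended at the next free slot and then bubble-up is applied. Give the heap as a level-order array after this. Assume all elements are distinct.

[-46, -24, -32, 18, -4, 19, 5, 36, 26, 41]

Insert -24:
  append -24 at index 0 → [-24] (no swap needed)
Insert 26:
  append 26 at index 1 → [-24, 26] (no swap needed)
Insert 5:
  append 5 at index 2 → [-24, 26, 5] (no swap needed)
Insert -4:
  append -4 at index 3 → [-24, 26, 5, -4]
  -4 < parent 26 at index 1, swap → [-24, -4, 5, 26]
Insert -46:
  append -46 at index 4 → [-24, -4, 5, 26, -46]
  -46 < parent -4 at index 1, swap → [-24, -46, 5, 26, -4]
  -46 < parent -24 at index 0, swap → [-46, -24, 5, 26, -4]
Insert 19:
  append 19 at index 5 → [-46, -24, 5, 26, -4, 19] (no swap needed)
Insert -32:
  append -32 at index 6 → [-46, -24, 5, 26, -4, 19, -32]
  -32 < parent 5 at index 2, swap → [-46, -24, -32, 26, -4, 19, 5]
Insert 36:
  append 36 at index 7 → [-46, -24, -32, 26, -4, 19, 5, 36] (no swap needed)
Insert 18:
  append 18 at index 8 → [-46, -24, -32, 26, -4, 19, 5, 36, 18]
  18 < parent 26 at index 3, swap → [-46, -24, -32, 18, -4, 19, 5, 36, 26]
Insert 41:
  append 41 at index 9 → [-46, -24, -32, 18, -4, 19, 5, 36, 26, 41] (no swap needed)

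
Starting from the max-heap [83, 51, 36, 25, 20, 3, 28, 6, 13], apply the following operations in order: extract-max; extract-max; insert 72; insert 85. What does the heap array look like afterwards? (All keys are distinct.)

extract-max → returns 83:
  remove root 83; move last element 13 to root → [13, 51, 36, 25, 20, 3, 28, 6]
  13 vs larger child 51 at index 1, swap → [51, 13, 36, 25, 20, 3, 28, 6]
  13 vs larger child 25 at index 3, swap → [51, 25, 36, 13, 20, 3, 28, 6]
extract-max → returns 51:
  remove root 51; move last element 6 to root → [6, 25, 36, 13, 20, 3, 28]
  6 vs larger child 36 at index 2, swap → [36, 25, 6, 13, 20, 3, 28]
  6 vs larger child 28 at index 6, swap → [36, 25, 28, 13, 20, 3, 6]
insert 72:
  append 72 at index 7 → [36, 25, 28, 13, 20, 3, 6, 72]
  72 > parent 13 at index 3, swap → [36, 25, 28, 72, 20, 3, 6, 13]
  72 > parent 25 at index 1, swap → [36, 72, 28, 25, 20, 3, 6, 13]
  72 > parent 36 at index 0, swap → [72, 36, 28, 25, 20, 3, 6, 13]
insert 85:
  append 85 at index 8 → [72, 36, 28, 25, 20, 3, 6, 13, 85]
  85 > parent 25 at index 3, swap → [72, 36, 28, 85, 20, 3, 6, 13, 25]
  85 > parent 36 at index 1, swap → [72, 85, 28, 36, 20, 3, 6, 13, 25]
  85 > parent 72 at index 0, swap → [85, 72, 28, 36, 20, 3, 6, 13, 25]

[85, 72, 28, 36, 20, 3, 6, 13, 25]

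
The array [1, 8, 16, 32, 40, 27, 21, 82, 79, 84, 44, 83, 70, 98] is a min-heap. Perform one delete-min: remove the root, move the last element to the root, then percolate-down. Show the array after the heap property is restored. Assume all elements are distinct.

remove root 1; move last element 98 to root → [98, 8, 16, 32, 40, 27, 21, 82, 79, 84, 44, 83, 70]
98 vs smaller child 8 at index 1, swap → [8, 98, 16, 32, 40, 27, 21, 82, 79, 84, 44, 83, 70]
98 vs smaller child 32 at index 3, swap → [8, 32, 16, 98, 40, 27, 21, 82, 79, 84, 44, 83, 70]
98 vs smaller child 79 at index 8, swap → [8, 32, 16, 79, 40, 27, 21, 82, 98, 84, 44, 83, 70]

[8, 32, 16, 79, 40, 27, 21, 82, 98, 84, 44, 83, 70]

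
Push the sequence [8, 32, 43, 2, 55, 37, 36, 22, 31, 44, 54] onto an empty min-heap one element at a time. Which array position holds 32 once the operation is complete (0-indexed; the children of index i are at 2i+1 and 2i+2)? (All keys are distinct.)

7

Insert 8:
  append 8 at index 0 → [8] (no swap needed)
Insert 32:
  append 32 at index 1 → [8, 32] (no swap needed)
Insert 43:
  append 43 at index 2 → [8, 32, 43] (no swap needed)
Insert 2:
  append 2 at index 3 → [8, 32, 43, 2]
  2 < parent 32 at index 1, swap → [8, 2, 43, 32]
  2 < parent 8 at index 0, swap → [2, 8, 43, 32]
Insert 55:
  append 55 at index 4 → [2, 8, 43, 32, 55] (no swap needed)
Insert 37:
  append 37 at index 5 → [2, 8, 43, 32, 55, 37]
  37 < parent 43 at index 2, swap → [2, 8, 37, 32, 55, 43]
Insert 36:
  append 36 at index 6 → [2, 8, 37, 32, 55, 43, 36]
  36 < parent 37 at index 2, swap → [2, 8, 36, 32, 55, 43, 37]
Insert 22:
  append 22 at index 7 → [2, 8, 36, 32, 55, 43, 37, 22]
  22 < parent 32 at index 3, swap → [2, 8, 36, 22, 55, 43, 37, 32]
Insert 31:
  append 31 at index 8 → [2, 8, 36, 22, 55, 43, 37, 32, 31] (no swap needed)
Insert 44:
  append 44 at index 9 → [2, 8, 36, 22, 55, 43, 37, 32, 31, 44]
  44 < parent 55 at index 4, swap → [2, 8, 36, 22, 44, 43, 37, 32, 31, 55]
Insert 54:
  append 54 at index 10 → [2, 8, 36, 22, 44, 43, 37, 32, 31, 55, 54] (no swap needed)
resulting array: [2, 8, 36, 22, 44, 43, 37, 32, 31, 55, 54]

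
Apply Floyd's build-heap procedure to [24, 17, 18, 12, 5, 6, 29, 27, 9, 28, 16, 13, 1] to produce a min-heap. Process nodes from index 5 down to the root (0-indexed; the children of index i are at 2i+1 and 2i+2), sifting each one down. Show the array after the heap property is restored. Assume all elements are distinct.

[1, 5, 6, 9, 16, 13, 29, 27, 12, 28, 17, 24, 18]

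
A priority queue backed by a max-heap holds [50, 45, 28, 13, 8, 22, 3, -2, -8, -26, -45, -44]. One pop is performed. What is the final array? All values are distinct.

[45, 13, 28, -2, 8, 22, 3, -44, -8, -26, -45]

remove root 50; move last element -44 to root → [-44, 45, 28, 13, 8, 22, 3, -2, -8, -26, -45]
-44 vs larger child 45 at index 1, swap → [45, -44, 28, 13, 8, 22, 3, -2, -8, -26, -45]
-44 vs larger child 13 at index 3, swap → [45, 13, 28, -44, 8, 22, 3, -2, -8, -26, -45]
-44 vs larger child -2 at index 7, swap → [45, 13, 28, -2, 8, 22, 3, -44, -8, -26, -45]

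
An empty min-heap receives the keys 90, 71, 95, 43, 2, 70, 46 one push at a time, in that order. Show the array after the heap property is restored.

[2, 43, 46, 90, 71, 95, 70]

Insert 90:
  append 90 at index 0 → [90] (no swap needed)
Insert 71:
  append 71 at index 1 → [90, 71]
  71 < parent 90 at index 0, swap → [71, 90]
Insert 95:
  append 95 at index 2 → [71, 90, 95] (no swap needed)
Insert 43:
  append 43 at index 3 → [71, 90, 95, 43]
  43 < parent 90 at index 1, swap → [71, 43, 95, 90]
  43 < parent 71 at index 0, swap → [43, 71, 95, 90]
Insert 2:
  append 2 at index 4 → [43, 71, 95, 90, 2]
  2 < parent 71 at index 1, swap → [43, 2, 95, 90, 71]
  2 < parent 43 at index 0, swap → [2, 43, 95, 90, 71]
Insert 70:
  append 70 at index 5 → [2, 43, 95, 90, 71, 70]
  70 < parent 95 at index 2, swap → [2, 43, 70, 90, 71, 95]
Insert 46:
  append 46 at index 6 → [2, 43, 70, 90, 71, 95, 46]
  46 < parent 70 at index 2, swap → [2, 43, 46, 90, 71, 95, 70]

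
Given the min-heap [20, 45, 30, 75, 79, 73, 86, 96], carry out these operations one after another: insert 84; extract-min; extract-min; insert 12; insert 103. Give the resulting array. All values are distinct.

[12, 45, 73, 75, 79, 84, 86, 96, 103]

insert 84:
  append 84 at index 8 → [20, 45, 30, 75, 79, 73, 86, 96, 84] (no swap needed)
extract-min → returns 20:
  remove root 20; move last element 84 to root → [84, 45, 30, 75, 79, 73, 86, 96]
  84 vs smaller child 30 at index 2, swap → [30, 45, 84, 75, 79, 73, 86, 96]
  84 vs smaller child 73 at index 5, swap → [30, 45, 73, 75, 79, 84, 86, 96]
extract-min → returns 30:
  remove root 30; move last element 96 to root → [96, 45, 73, 75, 79, 84, 86]
  96 vs smaller child 45 at index 1, swap → [45, 96, 73, 75, 79, 84, 86]
  96 vs smaller child 75 at index 3, swap → [45, 75, 73, 96, 79, 84, 86]
insert 12:
  append 12 at index 7 → [45, 75, 73, 96, 79, 84, 86, 12]
  12 < parent 96 at index 3, swap → [45, 75, 73, 12, 79, 84, 86, 96]
  12 < parent 75 at index 1, swap → [45, 12, 73, 75, 79, 84, 86, 96]
  12 < parent 45 at index 0, swap → [12, 45, 73, 75, 79, 84, 86, 96]
insert 103:
  append 103 at index 8 → [12, 45, 73, 75, 79, 84, 86, 96, 103] (no swap needed)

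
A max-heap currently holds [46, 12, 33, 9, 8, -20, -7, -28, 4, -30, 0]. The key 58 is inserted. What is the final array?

[58, 12, 46, 9, 8, 33, -7, -28, 4, -30, 0, -20]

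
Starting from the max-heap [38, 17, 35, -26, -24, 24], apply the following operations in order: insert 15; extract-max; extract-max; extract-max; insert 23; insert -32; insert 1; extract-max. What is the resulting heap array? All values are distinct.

[17, 1, 15, -26, -24, -32]

insert 15:
  append 15 at index 6 → [38, 17, 35, -26, -24, 24, 15] (no swap needed)
extract-max → returns 38:
  remove root 38; move last element 15 to root → [15, 17, 35, -26, -24, 24]
  15 vs larger child 35 at index 2, swap → [35, 17, 15, -26, -24, 24]
  15 vs only child 24 at index 5, swap → [35, 17, 24, -26, -24, 15]
extract-max → returns 35:
  remove root 35; move last element 15 to root → [15, 17, 24, -26, -24]
  15 vs larger child 24 at index 2, swap → [24, 17, 15, -26, -24]
extract-max → returns 24:
  remove root 24; move last element -24 to root → [-24, 17, 15, -26]
  -24 vs larger child 17 at index 1, swap → [17, -24, 15, -26]
insert 23:
  append 23 at index 4 → [17, -24, 15, -26, 23]
  23 > parent -24 at index 1, swap → [17, 23, 15, -26, -24]
  23 > parent 17 at index 0, swap → [23, 17, 15, -26, -24]
insert -32:
  append -32 at index 5 → [23, 17, 15, -26, -24, -32] (no swap needed)
insert 1:
  append 1 at index 6 → [23, 17, 15, -26, -24, -32, 1] (no swap needed)
extract-max → returns 23:
  remove root 23; move last element 1 to root → [1, 17, 15, -26, -24, -32]
  1 vs larger child 17 at index 1, swap → [17, 1, 15, -26, -24, -32]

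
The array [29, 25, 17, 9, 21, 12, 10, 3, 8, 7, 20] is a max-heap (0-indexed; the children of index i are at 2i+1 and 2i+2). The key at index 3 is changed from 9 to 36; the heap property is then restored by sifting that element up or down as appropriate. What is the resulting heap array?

[36, 29, 17, 25, 21, 12, 10, 3, 8, 7, 20]

set index 3 from 9 to 36 → [29, 25, 17, 36, 21, 12, 10, 3, 8, 7, 20]
36 > parent 25 at index 1, swap → [29, 36, 17, 25, 21, 12, 10, 3, 8, 7, 20]
36 > parent 29 at index 0, swap → [36, 29, 17, 25, 21, 12, 10, 3, 8, 7, 20]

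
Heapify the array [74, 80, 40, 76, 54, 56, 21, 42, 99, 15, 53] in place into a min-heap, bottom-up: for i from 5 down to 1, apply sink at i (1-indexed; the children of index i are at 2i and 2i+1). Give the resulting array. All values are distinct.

[15, 42, 21, 74, 53, 56, 40, 76, 99, 54, 80]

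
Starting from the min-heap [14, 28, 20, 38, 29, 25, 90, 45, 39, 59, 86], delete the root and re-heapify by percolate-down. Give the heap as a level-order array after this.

[20, 28, 25, 38, 29, 86, 90, 45, 39, 59]

remove root 14; move last element 86 to root → [86, 28, 20, 38, 29, 25, 90, 45, 39, 59]
86 vs smaller child 20 at index 2, swap → [20, 28, 86, 38, 29, 25, 90, 45, 39, 59]
86 vs smaller child 25 at index 5, swap → [20, 28, 25, 38, 29, 86, 90, 45, 39, 59]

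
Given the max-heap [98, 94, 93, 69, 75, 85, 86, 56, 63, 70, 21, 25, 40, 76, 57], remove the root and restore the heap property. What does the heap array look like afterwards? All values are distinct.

[94, 75, 93, 69, 70, 85, 86, 56, 63, 57, 21, 25, 40, 76]

remove root 98; move last element 57 to root → [57, 94, 93, 69, 75, 85, 86, 56, 63, 70, 21, 25, 40, 76]
57 vs larger child 94 at index 1, swap → [94, 57, 93, 69, 75, 85, 86, 56, 63, 70, 21, 25, 40, 76]
57 vs larger child 75 at index 4, swap → [94, 75, 93, 69, 57, 85, 86, 56, 63, 70, 21, 25, 40, 76]
57 vs larger child 70 at index 9, swap → [94, 75, 93, 69, 70, 85, 86, 56, 63, 57, 21, 25, 40, 76]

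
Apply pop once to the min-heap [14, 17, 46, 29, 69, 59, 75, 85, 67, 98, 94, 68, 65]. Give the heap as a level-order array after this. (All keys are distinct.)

[17, 29, 46, 65, 69, 59, 75, 85, 67, 98, 94, 68]

remove root 14; move last element 65 to root → [65, 17, 46, 29, 69, 59, 75, 85, 67, 98, 94, 68]
65 vs smaller child 17 at index 1, swap → [17, 65, 46, 29, 69, 59, 75, 85, 67, 98, 94, 68]
65 vs smaller child 29 at index 3, swap → [17, 29, 46, 65, 69, 59, 75, 85, 67, 98, 94, 68]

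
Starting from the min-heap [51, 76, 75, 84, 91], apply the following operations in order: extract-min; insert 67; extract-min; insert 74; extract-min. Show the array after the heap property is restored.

extract-min → returns 51:
  remove root 51; move last element 91 to root → [91, 76, 75, 84]
  91 vs smaller child 75 at index 2, swap → [75, 76, 91, 84]
insert 67:
  append 67 at index 4 → [75, 76, 91, 84, 67]
  67 < parent 76 at index 1, swap → [75, 67, 91, 84, 76]
  67 < parent 75 at index 0, swap → [67, 75, 91, 84, 76]
extract-min → returns 67:
  remove root 67; move last element 76 to root → [76, 75, 91, 84]
  76 vs smaller child 75 at index 1, swap → [75, 76, 91, 84]
insert 74:
  append 74 at index 4 → [75, 76, 91, 84, 74]
  74 < parent 76 at index 1, swap → [75, 74, 91, 84, 76]
  74 < parent 75 at index 0, swap → [74, 75, 91, 84, 76]
extract-min → returns 74:
  remove root 74; move last element 76 to root → [76, 75, 91, 84]
  76 vs smaller child 75 at index 1, swap → [75, 76, 91, 84]

[75, 76, 91, 84]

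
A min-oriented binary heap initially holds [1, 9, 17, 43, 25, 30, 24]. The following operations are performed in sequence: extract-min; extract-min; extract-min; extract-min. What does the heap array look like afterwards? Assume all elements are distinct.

[25, 43, 30]

extract-min → returns 1:
  remove root 1; move last element 24 to root → [24, 9, 17, 43, 25, 30]
  24 vs smaller child 9 at index 1, swap → [9, 24, 17, 43, 25, 30]
extract-min → returns 9:
  remove root 9; move last element 30 to root → [30, 24, 17, 43, 25]
  30 vs smaller child 17 at index 2, swap → [17, 24, 30, 43, 25]
extract-min → returns 17:
  remove root 17; move last element 25 to root → [25, 24, 30, 43]
  25 vs smaller child 24 at index 1, swap → [24, 25, 30, 43]
extract-min → returns 24:
  remove root 24; move last element 43 to root → [43, 25, 30]
  43 vs smaller child 25 at index 1, swap → [25, 43, 30]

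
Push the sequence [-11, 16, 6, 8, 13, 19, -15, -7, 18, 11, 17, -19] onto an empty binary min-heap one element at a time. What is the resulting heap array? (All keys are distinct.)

[-19, -7, -15, 8, 11, -11, 6, 16, 18, 13, 17, 19]

Insert -11:
  append -11 at index 0 → [-11] (no swap needed)
Insert 16:
  append 16 at index 1 → [-11, 16] (no swap needed)
Insert 6:
  append 6 at index 2 → [-11, 16, 6] (no swap needed)
Insert 8:
  append 8 at index 3 → [-11, 16, 6, 8]
  8 < parent 16 at index 1, swap → [-11, 8, 6, 16]
Insert 13:
  append 13 at index 4 → [-11, 8, 6, 16, 13] (no swap needed)
Insert 19:
  append 19 at index 5 → [-11, 8, 6, 16, 13, 19] (no swap needed)
Insert -15:
  append -15 at index 6 → [-11, 8, 6, 16, 13, 19, -15]
  -15 < parent 6 at index 2, swap → [-11, 8, -15, 16, 13, 19, 6]
  -15 < parent -11 at index 0, swap → [-15, 8, -11, 16, 13, 19, 6]
Insert -7:
  append -7 at index 7 → [-15, 8, -11, 16, 13, 19, 6, -7]
  -7 < parent 16 at index 3, swap → [-15, 8, -11, -7, 13, 19, 6, 16]
  -7 < parent 8 at index 1, swap → [-15, -7, -11, 8, 13, 19, 6, 16]
Insert 18:
  append 18 at index 8 → [-15, -7, -11, 8, 13, 19, 6, 16, 18] (no swap needed)
Insert 11:
  append 11 at index 9 → [-15, -7, -11, 8, 13, 19, 6, 16, 18, 11]
  11 < parent 13 at index 4, swap → [-15, -7, -11, 8, 11, 19, 6, 16, 18, 13]
Insert 17:
  append 17 at index 10 → [-15, -7, -11, 8, 11, 19, 6, 16, 18, 13, 17] (no swap needed)
Insert -19:
  append -19 at index 11 → [-15, -7, -11, 8, 11, 19, 6, 16, 18, 13, 17, -19]
  -19 < parent 19 at index 5, swap → [-15, -7, -11, 8, 11, -19, 6, 16, 18, 13, 17, 19]
  -19 < parent -11 at index 2, swap → [-15, -7, -19, 8, 11, -11, 6, 16, 18, 13, 17, 19]
  -19 < parent -15 at index 0, swap → [-19, -7, -15, 8, 11, -11, 6, 16, 18, 13, 17, 19]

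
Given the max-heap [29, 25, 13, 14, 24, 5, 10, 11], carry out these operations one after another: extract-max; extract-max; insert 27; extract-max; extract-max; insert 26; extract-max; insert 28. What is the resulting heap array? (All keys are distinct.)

extract-max → returns 29:
  remove root 29; move last element 11 to root → [11, 25, 13, 14, 24, 5, 10]
  11 vs larger child 25 at index 1, swap → [25, 11, 13, 14, 24, 5, 10]
  11 vs larger child 24 at index 4, swap → [25, 24, 13, 14, 11, 5, 10]
extract-max → returns 25:
  remove root 25; move last element 10 to root → [10, 24, 13, 14, 11, 5]
  10 vs larger child 24 at index 1, swap → [24, 10, 13, 14, 11, 5]
  10 vs larger child 14 at index 3, swap → [24, 14, 13, 10, 11, 5]
insert 27:
  append 27 at index 6 → [24, 14, 13, 10, 11, 5, 27]
  27 > parent 13 at index 2, swap → [24, 14, 27, 10, 11, 5, 13]
  27 > parent 24 at index 0, swap → [27, 14, 24, 10, 11, 5, 13]
extract-max → returns 27:
  remove root 27; move last element 13 to root → [13, 14, 24, 10, 11, 5]
  13 vs larger child 24 at index 2, swap → [24, 14, 13, 10, 11, 5]
extract-max → returns 24:
  remove root 24; move last element 5 to root → [5, 14, 13, 10, 11]
  5 vs larger child 14 at index 1, swap → [14, 5, 13, 10, 11]
  5 vs larger child 11 at index 4, swap → [14, 11, 13, 10, 5]
insert 26:
  append 26 at index 5 → [14, 11, 13, 10, 5, 26]
  26 > parent 13 at index 2, swap → [14, 11, 26, 10, 5, 13]
  26 > parent 14 at index 0, swap → [26, 11, 14, 10, 5, 13]
extract-max → returns 26:
  remove root 26; move last element 13 to root → [13, 11, 14, 10, 5]
  13 vs larger child 14 at index 2, swap → [14, 11, 13, 10, 5]
insert 28:
  append 28 at index 5 → [14, 11, 13, 10, 5, 28]
  28 > parent 13 at index 2, swap → [14, 11, 28, 10, 5, 13]
  28 > parent 14 at index 0, swap → [28, 11, 14, 10, 5, 13]

[28, 11, 14, 10, 5, 13]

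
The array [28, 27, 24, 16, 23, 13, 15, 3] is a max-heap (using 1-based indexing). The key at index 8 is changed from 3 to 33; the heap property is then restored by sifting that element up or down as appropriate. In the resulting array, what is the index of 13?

6

set index 8 from 3 to 33 → [28, 27, 24, 16, 23, 13, 15, 33]
33 > parent 16 at index 4, swap → [28, 27, 24, 33, 23, 13, 15, 16]
33 > parent 27 at index 2, swap → [28, 33, 24, 27, 23, 13, 15, 16]
33 > parent 28 at index 1, swap → [33, 28, 24, 27, 23, 13, 15, 16]
resulting array: [33, 28, 24, 27, 23, 13, 15, 16]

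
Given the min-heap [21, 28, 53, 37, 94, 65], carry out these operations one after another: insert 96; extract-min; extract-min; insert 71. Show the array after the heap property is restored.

[37, 65, 53, 96, 94, 71]

insert 96:
  append 96 at index 6 → [21, 28, 53, 37, 94, 65, 96] (no swap needed)
extract-min → returns 21:
  remove root 21; move last element 96 to root → [96, 28, 53, 37, 94, 65]
  96 vs smaller child 28 at index 1, swap → [28, 96, 53, 37, 94, 65]
  96 vs smaller child 37 at index 3, swap → [28, 37, 53, 96, 94, 65]
extract-min → returns 28:
  remove root 28; move last element 65 to root → [65, 37, 53, 96, 94]
  65 vs smaller child 37 at index 1, swap → [37, 65, 53, 96, 94]
insert 71:
  append 71 at index 5 → [37, 65, 53, 96, 94, 71] (no swap needed)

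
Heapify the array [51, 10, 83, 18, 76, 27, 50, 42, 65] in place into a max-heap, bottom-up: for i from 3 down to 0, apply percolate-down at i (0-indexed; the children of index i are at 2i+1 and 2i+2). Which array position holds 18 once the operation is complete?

sift down from index 3:
  18 vs larger child 65 at index 8, swap → [51, 10, 83, 65, 76, 27, 50, 42, 18]
sift down from index 2: already satisfies heap property
sift down from index 1:
  10 vs larger child 76 at index 4, swap → [51, 76, 83, 65, 10, 27, 50, 42, 18]
sift down from index 0:
  51 vs larger child 83 at index 2, swap → [83, 76, 51, 65, 10, 27, 50, 42, 18]
resulting array: [83, 76, 51, 65, 10, 27, 50, 42, 18]

8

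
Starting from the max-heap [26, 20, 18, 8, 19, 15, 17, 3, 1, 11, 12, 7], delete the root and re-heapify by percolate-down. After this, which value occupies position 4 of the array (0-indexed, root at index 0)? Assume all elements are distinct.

remove root 26; move last element 7 to root → [7, 20, 18, 8, 19, 15, 17, 3, 1, 11, 12]
7 vs larger child 20 at index 1, swap → [20, 7, 18, 8, 19, 15, 17, 3, 1, 11, 12]
7 vs larger child 19 at index 4, swap → [20, 19, 18, 8, 7, 15, 17, 3, 1, 11, 12]
7 vs larger child 12 at index 10, swap → [20, 19, 18, 8, 12, 15, 17, 3, 1, 11, 7]
resulting array: [20, 19, 18, 8, 12, 15, 17, 3, 1, 11, 7]

12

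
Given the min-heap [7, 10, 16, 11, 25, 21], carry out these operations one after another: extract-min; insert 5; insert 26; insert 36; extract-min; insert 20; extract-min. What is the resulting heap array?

extract-min → returns 7:
  remove root 7; move last element 21 to root → [21, 10, 16, 11, 25]
  21 vs smaller child 10 at index 1, swap → [10, 21, 16, 11, 25]
  21 vs smaller child 11 at index 3, swap → [10, 11, 16, 21, 25]
insert 5:
  append 5 at index 5 → [10, 11, 16, 21, 25, 5]
  5 < parent 16 at index 2, swap → [10, 11, 5, 21, 25, 16]
  5 < parent 10 at index 0, swap → [5, 11, 10, 21, 25, 16]
insert 26:
  append 26 at index 6 → [5, 11, 10, 21, 25, 16, 26] (no swap needed)
insert 36:
  append 36 at index 7 → [5, 11, 10, 21, 25, 16, 26, 36] (no swap needed)
extract-min → returns 5:
  remove root 5; move last element 36 to root → [36, 11, 10, 21, 25, 16, 26]
  36 vs smaller child 10 at index 2, swap → [10, 11, 36, 21, 25, 16, 26]
  36 vs smaller child 16 at index 5, swap → [10, 11, 16, 21, 25, 36, 26]
insert 20:
  append 20 at index 7 → [10, 11, 16, 21, 25, 36, 26, 20]
  20 < parent 21 at index 3, swap → [10, 11, 16, 20, 25, 36, 26, 21]
extract-min → returns 10:
  remove root 10; move last element 21 to root → [21, 11, 16, 20, 25, 36, 26]
  21 vs smaller child 11 at index 1, swap → [11, 21, 16, 20, 25, 36, 26]
  21 vs smaller child 20 at index 3, swap → [11, 20, 16, 21, 25, 36, 26]

[11, 20, 16, 21, 25, 36, 26]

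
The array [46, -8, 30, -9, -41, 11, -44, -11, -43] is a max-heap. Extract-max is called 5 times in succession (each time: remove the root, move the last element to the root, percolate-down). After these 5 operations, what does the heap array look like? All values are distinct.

[-11, -41, -43, -44]

extract-max #1 returns 46:
  remove root 46; move last element -43 to root → [-43, -8, 30, -9, -41, 11, -44, -11]
  -43 vs larger child 30 at index 2, swap → [30, -8, -43, -9, -41, 11, -44, -11]
  -43 vs larger child 11 at index 5, swap → [30, -8, 11, -9, -41, -43, -44, -11]
extract-max #2 returns 30:
  remove root 30; move last element -11 to root → [-11, -8, 11, -9, -41, -43, -44]
  -11 vs larger child 11 at index 2, swap → [11, -8, -11, -9, -41, -43, -44]
extract-max #3 returns 11:
  remove root 11; move last element -44 to root → [-44, -8, -11, -9, -41, -43]
  -44 vs larger child -8 at index 1, swap → [-8, -44, -11, -9, -41, -43]
  -44 vs larger child -9 at index 3, swap → [-8, -9, -11, -44, -41, -43]
extract-max #4 returns -8:
  remove root -8; move last element -43 to root → [-43, -9, -11, -44, -41]
  -43 vs larger child -9 at index 1, swap → [-9, -43, -11, -44, -41]
  -43 vs larger child -41 at index 4, swap → [-9, -41, -11, -44, -43]
extract-max #5 returns -9:
  remove root -9; move last element -43 to root → [-43, -41, -11, -44]
  -43 vs larger child -11 at index 2, swap → [-11, -41, -43, -44]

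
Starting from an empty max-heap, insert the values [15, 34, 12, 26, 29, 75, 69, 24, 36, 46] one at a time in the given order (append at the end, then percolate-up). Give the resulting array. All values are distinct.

[75, 46, 69, 29, 36, 12, 34, 15, 24, 26]

Insert 15:
  append 15 at index 0 → [15] (no swap needed)
Insert 34:
  append 34 at index 1 → [15, 34]
  34 > parent 15 at index 0, swap → [34, 15]
Insert 12:
  append 12 at index 2 → [34, 15, 12] (no swap needed)
Insert 26:
  append 26 at index 3 → [34, 15, 12, 26]
  26 > parent 15 at index 1, swap → [34, 26, 12, 15]
Insert 29:
  append 29 at index 4 → [34, 26, 12, 15, 29]
  29 > parent 26 at index 1, swap → [34, 29, 12, 15, 26]
Insert 75:
  append 75 at index 5 → [34, 29, 12, 15, 26, 75]
  75 > parent 12 at index 2, swap → [34, 29, 75, 15, 26, 12]
  75 > parent 34 at index 0, swap → [75, 29, 34, 15, 26, 12]
Insert 69:
  append 69 at index 6 → [75, 29, 34, 15, 26, 12, 69]
  69 > parent 34 at index 2, swap → [75, 29, 69, 15, 26, 12, 34]
Insert 24:
  append 24 at index 7 → [75, 29, 69, 15, 26, 12, 34, 24]
  24 > parent 15 at index 3, swap → [75, 29, 69, 24, 26, 12, 34, 15]
Insert 36:
  append 36 at index 8 → [75, 29, 69, 24, 26, 12, 34, 15, 36]
  36 > parent 24 at index 3, swap → [75, 29, 69, 36, 26, 12, 34, 15, 24]
  36 > parent 29 at index 1, swap → [75, 36, 69, 29, 26, 12, 34, 15, 24]
Insert 46:
  append 46 at index 9 → [75, 36, 69, 29, 26, 12, 34, 15, 24, 46]
  46 > parent 26 at index 4, swap → [75, 36, 69, 29, 46, 12, 34, 15, 24, 26]
  46 > parent 36 at index 1, swap → [75, 46, 69, 29, 36, 12, 34, 15, 24, 26]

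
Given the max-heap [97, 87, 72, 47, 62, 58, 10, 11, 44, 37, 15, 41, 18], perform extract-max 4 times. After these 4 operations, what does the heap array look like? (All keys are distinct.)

[58, 47, 41, 44, 37, 18, 10, 11, 15]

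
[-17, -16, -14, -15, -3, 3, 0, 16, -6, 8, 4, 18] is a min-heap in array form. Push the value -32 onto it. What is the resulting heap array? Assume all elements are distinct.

append -32 at index 12 → [-17, -16, -14, -15, -3, 3, 0, 16, -6, 8, 4, 18, -32]
-32 < parent 3 at index 5, swap → [-17, -16, -14, -15, -3, -32, 0, 16, -6, 8, 4, 18, 3]
-32 < parent -14 at index 2, swap → [-17, -16, -32, -15, -3, -14, 0, 16, -6, 8, 4, 18, 3]
-32 < parent -17 at index 0, swap → [-32, -16, -17, -15, -3, -14, 0, 16, -6, 8, 4, 18, 3]

[-32, -16, -17, -15, -3, -14, 0, 16, -6, 8, 4, 18, 3]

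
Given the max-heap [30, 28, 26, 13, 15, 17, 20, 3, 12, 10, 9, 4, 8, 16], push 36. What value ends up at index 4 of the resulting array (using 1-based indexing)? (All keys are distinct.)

append 36 at index 15 → [30, 28, 26, 13, 15, 17, 20, 3, 12, 10, 9, 4, 8, 16, 36]
36 > parent 20 at index 7, swap → [30, 28, 26, 13, 15, 17, 36, 3, 12, 10, 9, 4, 8, 16, 20]
36 > parent 26 at index 3, swap → [30, 28, 36, 13, 15, 17, 26, 3, 12, 10, 9, 4, 8, 16, 20]
36 > parent 30 at index 1, swap → [36, 28, 30, 13, 15, 17, 26, 3, 12, 10, 9, 4, 8, 16, 20]
resulting array: [36, 28, 30, 13, 15, 17, 26, 3, 12, 10, 9, 4, 8, 16, 20]

13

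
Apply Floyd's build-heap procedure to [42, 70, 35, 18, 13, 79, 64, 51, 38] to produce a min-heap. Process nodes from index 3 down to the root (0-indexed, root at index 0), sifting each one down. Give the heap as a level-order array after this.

sift down from index 3: already satisfies heap property
sift down from index 2: already satisfies heap property
sift down from index 1:
  70 vs smaller child 13 at index 4, swap → [42, 13, 35, 18, 70, 79, 64, 51, 38]
sift down from index 0:
  42 vs smaller child 13 at index 1, swap → [13, 42, 35, 18, 70, 79, 64, 51, 38]
  42 vs smaller child 18 at index 3, swap → [13, 18, 35, 42, 70, 79, 64, 51, 38]
  42 vs smaller child 38 at index 8, swap → [13, 18, 35, 38, 70, 79, 64, 51, 42]

[13, 18, 35, 38, 70, 79, 64, 51, 42]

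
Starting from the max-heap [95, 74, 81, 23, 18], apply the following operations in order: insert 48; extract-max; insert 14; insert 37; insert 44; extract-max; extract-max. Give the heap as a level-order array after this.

[48, 44, 37, 23, 18, 14]

insert 48:
  append 48 at index 5 → [95, 74, 81, 23, 18, 48] (no swap needed)
extract-max → returns 95:
  remove root 95; move last element 48 to root → [48, 74, 81, 23, 18]
  48 vs larger child 81 at index 2, swap → [81, 74, 48, 23, 18]
insert 14:
  append 14 at index 5 → [81, 74, 48, 23, 18, 14] (no swap needed)
insert 37:
  append 37 at index 6 → [81, 74, 48, 23, 18, 14, 37] (no swap needed)
insert 44:
  append 44 at index 7 → [81, 74, 48, 23, 18, 14, 37, 44]
  44 > parent 23 at index 3, swap → [81, 74, 48, 44, 18, 14, 37, 23]
extract-max → returns 81:
  remove root 81; move last element 23 to root → [23, 74, 48, 44, 18, 14, 37]
  23 vs larger child 74 at index 1, swap → [74, 23, 48, 44, 18, 14, 37]
  23 vs larger child 44 at index 3, swap → [74, 44, 48, 23, 18, 14, 37]
extract-max → returns 74:
  remove root 74; move last element 37 to root → [37, 44, 48, 23, 18, 14]
  37 vs larger child 48 at index 2, swap → [48, 44, 37, 23, 18, 14]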